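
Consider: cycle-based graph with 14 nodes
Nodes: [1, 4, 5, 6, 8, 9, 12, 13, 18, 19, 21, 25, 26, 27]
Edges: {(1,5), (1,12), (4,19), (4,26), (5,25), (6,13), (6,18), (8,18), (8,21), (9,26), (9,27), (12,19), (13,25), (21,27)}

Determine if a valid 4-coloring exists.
Yes, G is 4-colorable

A valid 4-coloring: color 1: [4, 5, 9, 12, 13, 18, 21]; color 2: [1, 6, 8, 19, 25, 26, 27].
(χ(G) = 2 ≤ 4.)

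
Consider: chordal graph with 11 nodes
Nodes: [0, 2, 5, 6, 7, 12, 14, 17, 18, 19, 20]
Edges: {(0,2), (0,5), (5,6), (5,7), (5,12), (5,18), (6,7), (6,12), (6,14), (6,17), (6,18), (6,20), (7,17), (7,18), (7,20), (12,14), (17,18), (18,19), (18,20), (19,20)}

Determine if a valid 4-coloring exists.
Yes, G is 4-colorable

A valid 4-coloring: color 1: [0, 6, 19]; color 2: [2, 12, 18]; color 3: [7, 14]; color 4: [5, 17, 20].
(χ(G) = 4 ≤ 4.)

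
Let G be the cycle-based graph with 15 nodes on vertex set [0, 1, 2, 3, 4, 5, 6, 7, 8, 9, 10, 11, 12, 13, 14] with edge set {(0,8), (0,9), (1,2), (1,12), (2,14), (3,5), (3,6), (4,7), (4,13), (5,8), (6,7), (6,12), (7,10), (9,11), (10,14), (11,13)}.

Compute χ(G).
χ(G) = 3

Clique number ω(G) = 2 (lower bound: χ ≥ ω).
Odd cycle [6, 7, 10, 14, 2, 1, 12] needs 3 colors (χ ≥ 3).
The coloring below uses 3 colors, so χ(G) = 3.
A valid 3-coloring: color 1: [0, 1, 4, 5, 6, 10, 11]; color 2: [3, 7, 8, 9, 12, 13, 14]; color 3: [2].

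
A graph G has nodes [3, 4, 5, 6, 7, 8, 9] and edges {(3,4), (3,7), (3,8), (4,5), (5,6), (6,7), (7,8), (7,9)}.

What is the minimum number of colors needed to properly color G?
χ(G) = 3

Clique number ω(G) = 3 (lower bound: χ ≥ ω).
The clique on [3, 7, 8] has size 3, forcing χ ≥ 3, and the coloring below uses 3 colors, so χ(G) = 3.
A valid 3-coloring: color 1: [5, 7]; color 2: [3, 6, 9]; color 3: [4, 8].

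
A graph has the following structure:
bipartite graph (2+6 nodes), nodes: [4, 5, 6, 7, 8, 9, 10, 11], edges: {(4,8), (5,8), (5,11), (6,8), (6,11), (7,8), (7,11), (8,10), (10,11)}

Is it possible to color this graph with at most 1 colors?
Edge (4,8) forces its endpoints to differ, so 1 color is not enough.

No, G is not 1-colorable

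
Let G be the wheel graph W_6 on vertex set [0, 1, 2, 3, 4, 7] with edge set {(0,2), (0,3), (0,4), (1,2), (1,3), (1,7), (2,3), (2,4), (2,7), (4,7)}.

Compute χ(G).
Clique number ω(G) = 3 (lower bound: χ ≥ ω).
Odd cycle [1, 3, 0, 4, 7] needs 3 colors (χ ≥ 3).
Vertex 2 is adjacent to every vertex of [0, 1, 3, 4, 7], which already need 3 colors among themselves, so 2 needs a new color (χ ≥ 4).
The coloring below uses 4 colors, so χ(G) = 4.
A valid 4-coloring: color 1: [2]; color 2: [1, 4]; color 3: [3, 7]; color 4: [0].

χ(G) = 4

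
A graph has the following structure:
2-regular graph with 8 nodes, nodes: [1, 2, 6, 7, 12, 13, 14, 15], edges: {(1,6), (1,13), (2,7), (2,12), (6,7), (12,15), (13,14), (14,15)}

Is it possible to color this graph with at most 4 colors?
Yes, G is 4-colorable

A valid 4-coloring: color 1: [1, 7, 12, 14]; color 2: [2, 6, 13, 15].
(χ(G) = 2 ≤ 4.)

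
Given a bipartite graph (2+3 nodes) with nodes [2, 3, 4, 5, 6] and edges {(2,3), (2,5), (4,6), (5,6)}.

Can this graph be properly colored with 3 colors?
Yes, G is 3-colorable

A valid 3-coloring: color 1: [2, 6]; color 2: [3, 4, 5].
(χ(G) = 2 ≤ 3.)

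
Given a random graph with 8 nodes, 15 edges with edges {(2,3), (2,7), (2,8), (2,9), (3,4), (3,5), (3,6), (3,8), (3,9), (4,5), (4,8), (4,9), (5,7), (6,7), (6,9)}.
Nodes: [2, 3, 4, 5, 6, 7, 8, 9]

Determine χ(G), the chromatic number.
χ(G) = 3

Clique number ω(G) = 3 (lower bound: χ ≥ ω).
The clique on [2, 3, 8] has size 3, forcing χ ≥ 3, and the coloring below uses 3 colors, so χ(G) = 3.
A valid 3-coloring: color 1: [3, 7]; color 2: [5, 8, 9]; color 3: [2, 4, 6].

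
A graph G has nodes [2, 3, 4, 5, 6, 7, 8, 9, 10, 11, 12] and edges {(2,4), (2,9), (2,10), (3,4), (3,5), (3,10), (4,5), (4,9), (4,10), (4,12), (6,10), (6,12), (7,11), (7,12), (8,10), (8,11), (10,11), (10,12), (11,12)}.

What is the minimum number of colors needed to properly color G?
χ(G) = 3

Clique number ω(G) = 3 (lower bound: χ ≥ ω).
The clique on [2, 4, 9] has size 3, forcing χ ≥ 3, and the coloring below uses 3 colors, so χ(G) = 3.
A valid 3-coloring: color 1: [5, 7, 9, 10]; color 2: [4, 6, 11]; color 3: [2, 3, 8, 12].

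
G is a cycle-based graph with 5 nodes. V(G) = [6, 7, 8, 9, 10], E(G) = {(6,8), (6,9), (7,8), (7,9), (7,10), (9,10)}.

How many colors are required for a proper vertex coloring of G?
χ(G) = 3

Clique number ω(G) = 3 (lower bound: χ ≥ ω).
The clique on [7, 9, 10] has size 3, forcing χ ≥ 3, and the coloring below uses 3 colors, so χ(G) = 3.
A valid 3-coloring: color 1: [8, 9]; color 2: [6, 7]; color 3: [10].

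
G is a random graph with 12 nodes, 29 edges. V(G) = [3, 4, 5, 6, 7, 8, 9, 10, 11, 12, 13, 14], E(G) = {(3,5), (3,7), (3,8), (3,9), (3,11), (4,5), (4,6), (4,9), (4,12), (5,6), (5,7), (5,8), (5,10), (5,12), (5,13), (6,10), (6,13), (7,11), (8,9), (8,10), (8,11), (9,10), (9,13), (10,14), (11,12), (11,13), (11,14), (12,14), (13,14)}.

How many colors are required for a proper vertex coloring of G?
χ(G) = 4

Clique number ω(G) = 3 (lower bound: χ ≥ ω).
Suppose a proper 3-coloring c exists. The clique [3, 5, 7] takes 3 distinct colors; by symmetry let c(3) = 1, c(5) = 2, c(7) = 3.
- Vertex 11: neighbors [3, 7] already have colors [1, 3] ⇒ c(11) = 2.
- Vertex 8: neighbors [3, 5] already have colors [1, 2] ⇒ c(8) = 3.
- Vertex 9: neighbors [3, 8] already have colors [1, 3] ⇒ c(9) = 2.
- Vertex 10: neighbors [5, 8] already have colors [2, 3] ⇒ c(10) = 1.
- Vertex 6: neighbors [10, 5] already have colors [1, 2] ⇒ c(6) = 3.
- Vertex 14: neighbors [10, 11] already have colors [1, 2] ⇒ c(14) = 3.
- Vertex 4: neighbors [5, 6] already have colors [2, 3] ⇒ c(4) = 1.
- Vertex 12: neighbors [4, 5, 14] already have colors [1, 2, 3] — all 3 colors blocked. Contradiction.
The forced assignments end in a contradiction, so G has no proper 3-coloring (χ ≥ 4).
The coloring below uses 4 colors, so χ(G) = 4.
A valid 4-coloring: color 1: [5, 9, 11]; color 2: [3, 10, 12, 13]; color 3: [6, 7, 8, 14]; color 4: [4].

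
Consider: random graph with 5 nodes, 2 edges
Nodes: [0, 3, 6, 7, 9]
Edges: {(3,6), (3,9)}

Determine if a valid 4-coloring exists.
A valid 4-coloring: color 1: [0, 3, 7]; color 2: [6, 9].
(χ(G) = 2 ≤ 4.)

Yes, G is 4-colorable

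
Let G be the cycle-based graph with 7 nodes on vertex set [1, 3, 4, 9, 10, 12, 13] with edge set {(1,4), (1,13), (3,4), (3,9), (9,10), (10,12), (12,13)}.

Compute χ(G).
Clique number ω(G) = 2 (lower bound: χ ≥ ω).
Odd cycle [3, 9, 10, 12, 13, 1, 4] needs 3 colors (χ ≥ 3).
The coloring below uses 3 colors, so χ(G) = 3.
A valid 3-coloring: color 1: [1, 3, 10]; color 2: [4, 9, 12]; color 3: [13].

χ(G) = 3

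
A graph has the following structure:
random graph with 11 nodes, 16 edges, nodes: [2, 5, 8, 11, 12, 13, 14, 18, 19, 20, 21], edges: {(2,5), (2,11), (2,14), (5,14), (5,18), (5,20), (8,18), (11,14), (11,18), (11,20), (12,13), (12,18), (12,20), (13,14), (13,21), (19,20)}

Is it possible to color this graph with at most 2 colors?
The clique on vertices [2, 5, 14] has size 3 > 2, so it alone needs 3 colors.

No, G is not 2-colorable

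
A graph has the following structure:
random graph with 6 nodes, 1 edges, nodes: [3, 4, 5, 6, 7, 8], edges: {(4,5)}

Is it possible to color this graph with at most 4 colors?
Yes, G is 4-colorable

A valid 4-coloring: color 1: [3, 5, 6, 7, 8]; color 2: [4].
(χ(G) = 2 ≤ 4.)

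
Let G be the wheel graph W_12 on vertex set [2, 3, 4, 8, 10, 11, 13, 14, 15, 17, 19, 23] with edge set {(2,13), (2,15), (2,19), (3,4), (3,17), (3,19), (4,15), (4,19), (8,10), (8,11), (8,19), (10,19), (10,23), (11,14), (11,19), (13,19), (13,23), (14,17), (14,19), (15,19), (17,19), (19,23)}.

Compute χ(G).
χ(G) = 4

Clique number ω(G) = 3 (lower bound: χ ≥ ω).
Odd cycle [13, 2, 15, 4, 3, 17, 14, 11, 8, 10, 23] needs 3 colors (χ ≥ 3).
Vertex 19 is adjacent to every vertex of [2, 3, 4, 8, 10, 11, 13, 14, 15, 17, 23], which already need 3 colors among themselves, so 19 needs a new color (χ ≥ 4).
The coloring below uses 4 colors, so χ(G) = 4.
A valid 4-coloring: color 1: [19]; color 2: [3, 10, 13, 14, 15]; color 3: [2, 4, 11, 17, 23]; color 4: [8].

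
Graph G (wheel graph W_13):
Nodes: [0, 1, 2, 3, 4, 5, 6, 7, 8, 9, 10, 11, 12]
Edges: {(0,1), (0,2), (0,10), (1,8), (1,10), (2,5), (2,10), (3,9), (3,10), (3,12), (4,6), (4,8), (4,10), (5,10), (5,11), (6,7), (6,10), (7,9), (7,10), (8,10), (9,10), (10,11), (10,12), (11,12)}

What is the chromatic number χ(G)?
χ(G) = 3

Clique number ω(G) = 3 (lower bound: χ ≥ ω).
The clique on [0, 1, 10] has size 3, forcing χ ≥ 3, and the coloring below uses 3 colors, so χ(G) = 3.
A valid 3-coloring: color 1: [10]; color 2: [0, 5, 6, 8, 9, 12]; color 3: [1, 2, 3, 4, 7, 11].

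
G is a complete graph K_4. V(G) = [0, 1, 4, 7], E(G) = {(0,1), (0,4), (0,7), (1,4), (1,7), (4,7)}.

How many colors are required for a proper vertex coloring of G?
Clique number ω(G) = 4 (lower bound: χ ≥ ω).
The clique on [0, 1, 4, 7] has size 4, forcing χ ≥ 4, and the coloring below uses 4 colors, so χ(G) = 4.
A valid 4-coloring: color 1: [7]; color 2: [4]; color 3: [0]; color 4: [1].

χ(G) = 4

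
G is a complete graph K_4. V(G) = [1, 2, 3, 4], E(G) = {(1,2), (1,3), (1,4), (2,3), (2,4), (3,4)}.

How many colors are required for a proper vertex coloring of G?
χ(G) = 4

Clique number ω(G) = 4 (lower bound: χ ≥ ω).
The clique on [1, 2, 3, 4] has size 4, forcing χ ≥ 4, and the coloring below uses 4 colors, so χ(G) = 4.
A valid 4-coloring: color 1: [4]; color 2: [3]; color 3: [2]; color 4: [1].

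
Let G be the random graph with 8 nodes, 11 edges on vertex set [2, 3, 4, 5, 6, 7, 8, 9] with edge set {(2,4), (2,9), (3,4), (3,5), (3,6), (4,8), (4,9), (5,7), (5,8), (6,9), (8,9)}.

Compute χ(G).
χ(G) = 3

Clique number ω(G) = 3 (lower bound: χ ≥ ω).
The clique on [4, 8, 9] has size 3, forcing χ ≥ 3, and the coloring below uses 3 colors, so χ(G) = 3.
A valid 3-coloring: color 1: [4, 5, 6]; color 2: [3, 7, 9]; color 3: [2, 8].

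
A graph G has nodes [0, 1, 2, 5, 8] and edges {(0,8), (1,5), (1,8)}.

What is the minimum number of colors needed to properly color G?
Clique number ω(G) = 2 (lower bound: χ ≥ ω).
The graph is bipartite (no odd cycle), so 2 colors suffice: χ(G) = 2.
A valid 2-coloring: color 1: [2, 5, 8]; color 2: [0, 1].

χ(G) = 2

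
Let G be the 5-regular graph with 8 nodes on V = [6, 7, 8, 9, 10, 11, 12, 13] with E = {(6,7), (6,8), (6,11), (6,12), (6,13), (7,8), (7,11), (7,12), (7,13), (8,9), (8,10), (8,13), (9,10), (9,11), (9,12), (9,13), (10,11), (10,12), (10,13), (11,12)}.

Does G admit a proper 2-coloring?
The clique on vertices [8, 9, 10, 13] has size 4 > 2, so it alone needs 4 colors.

No, G is not 2-colorable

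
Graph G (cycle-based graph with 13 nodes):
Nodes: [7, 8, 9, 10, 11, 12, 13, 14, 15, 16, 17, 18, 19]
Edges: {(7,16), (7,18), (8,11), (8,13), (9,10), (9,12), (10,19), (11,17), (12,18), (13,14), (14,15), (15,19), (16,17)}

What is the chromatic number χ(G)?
χ(G) = 3

Clique number ω(G) = 2 (lower bound: χ ≥ ω).
Odd cycle [10, 9, 12, 18, 7, 16, 17, 11, 8, 13, 14, 15, 19] needs 3 colors (χ ≥ 3).
The coloring below uses 3 colors, so χ(G) = 3.
A valid 3-coloring: color 1: [7, 8, 10, 12, 15, 17]; color 2: [9, 11, 13, 16, 18, 19]; color 3: [14].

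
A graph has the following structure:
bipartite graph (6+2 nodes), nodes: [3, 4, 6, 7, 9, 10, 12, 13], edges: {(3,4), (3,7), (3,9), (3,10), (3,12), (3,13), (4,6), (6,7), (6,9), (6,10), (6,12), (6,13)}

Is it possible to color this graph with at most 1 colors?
Edge (3,4) forces its endpoints to differ, so 1 color is not enough.

No, G is not 1-colorable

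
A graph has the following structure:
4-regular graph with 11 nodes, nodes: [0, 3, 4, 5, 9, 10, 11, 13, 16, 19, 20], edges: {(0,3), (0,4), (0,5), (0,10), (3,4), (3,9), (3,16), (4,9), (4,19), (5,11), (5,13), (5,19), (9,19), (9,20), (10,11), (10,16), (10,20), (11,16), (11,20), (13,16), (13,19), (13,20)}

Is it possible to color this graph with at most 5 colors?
A valid 5-coloring: color 1: [0, 16, 19, 20]; color 2: [4, 5, 10]; color 3: [9, 11, 13]; color 4: [3].
(χ(G) = 3 ≤ 5.)

Yes, G is 5-colorable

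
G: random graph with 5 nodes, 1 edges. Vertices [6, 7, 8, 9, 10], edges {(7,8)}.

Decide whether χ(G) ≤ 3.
Yes, G is 3-colorable

A valid 3-coloring: color 1: [6, 7, 9, 10]; color 2: [8].
(χ(G) = 2 ≤ 3.)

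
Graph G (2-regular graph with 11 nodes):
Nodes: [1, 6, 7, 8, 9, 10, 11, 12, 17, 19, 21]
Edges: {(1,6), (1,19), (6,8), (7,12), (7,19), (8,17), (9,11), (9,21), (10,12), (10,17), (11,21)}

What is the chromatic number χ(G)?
χ(G) = 3

Clique number ω(G) = 3 (lower bound: χ ≥ ω).
The clique on [9, 11, 21] has size 3, forcing χ ≥ 3, and the coloring below uses 3 colors, so χ(G) = 3.
A valid 3-coloring: color 1: [1, 7, 8, 10, 11]; color 2: [6, 9, 12, 17, 19]; color 3: [21].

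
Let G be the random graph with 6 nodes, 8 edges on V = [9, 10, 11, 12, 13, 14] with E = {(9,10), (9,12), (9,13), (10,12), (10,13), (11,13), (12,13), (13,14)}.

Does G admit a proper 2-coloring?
No, G is not 2-colorable

The clique on vertices [9, 10, 12, 13] has size 4 > 2, so it alone needs 4 colors.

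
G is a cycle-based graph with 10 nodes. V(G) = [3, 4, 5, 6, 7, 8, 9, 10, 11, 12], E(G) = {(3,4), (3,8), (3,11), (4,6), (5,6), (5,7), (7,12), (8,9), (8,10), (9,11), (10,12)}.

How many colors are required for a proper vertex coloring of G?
χ(G) = 2

Clique number ω(G) = 2 (lower bound: χ ≥ ω).
The graph is bipartite (no odd cycle), so 2 colors suffice: χ(G) = 2.
A valid 2-coloring: color 1: [4, 5, 8, 11, 12]; color 2: [3, 6, 7, 9, 10].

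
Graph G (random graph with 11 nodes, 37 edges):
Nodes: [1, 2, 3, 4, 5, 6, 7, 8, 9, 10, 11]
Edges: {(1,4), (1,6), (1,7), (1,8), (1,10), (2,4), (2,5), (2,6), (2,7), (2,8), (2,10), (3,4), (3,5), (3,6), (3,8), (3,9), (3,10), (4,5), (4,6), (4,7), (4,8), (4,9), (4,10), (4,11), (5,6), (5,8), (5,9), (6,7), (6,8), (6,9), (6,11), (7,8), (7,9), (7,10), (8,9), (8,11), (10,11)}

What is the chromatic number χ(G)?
Clique number ω(G) = 6 (lower bound: χ ≥ ω).
The clique on [3, 4, 5, 6, 8, 9] has size 6, forcing χ ≥ 6, and the coloring below uses 6 colors, so χ(G) = 6.
A valid 6-coloring: color 1: [4]; color 2: [6, 10]; color 3: [8]; color 4: [5, 7, 11]; color 5: [1, 2, 3]; color 6: [9].

χ(G) = 6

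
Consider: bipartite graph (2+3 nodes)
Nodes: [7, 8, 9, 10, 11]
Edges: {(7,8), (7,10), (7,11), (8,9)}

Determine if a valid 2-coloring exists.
A valid 2-coloring: color 1: [7, 9]; color 2: [8, 10, 11].
(χ(G) = 2 ≤ 2.)

Yes, G is 2-colorable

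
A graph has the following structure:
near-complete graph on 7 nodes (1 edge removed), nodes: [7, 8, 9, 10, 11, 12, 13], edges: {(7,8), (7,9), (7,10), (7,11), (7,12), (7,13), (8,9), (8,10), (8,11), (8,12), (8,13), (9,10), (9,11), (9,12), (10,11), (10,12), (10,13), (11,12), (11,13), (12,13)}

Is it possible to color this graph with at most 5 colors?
No, G is not 5-colorable

The clique on vertices [7, 8, 9, 10, 11, 12] has size 6 > 5, so it alone needs 6 colors.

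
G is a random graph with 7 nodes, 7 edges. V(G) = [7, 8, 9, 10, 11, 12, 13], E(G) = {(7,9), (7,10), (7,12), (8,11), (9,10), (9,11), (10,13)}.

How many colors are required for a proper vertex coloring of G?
Clique number ω(G) = 3 (lower bound: χ ≥ ω).
The clique on [7, 9, 10] has size 3, forcing χ ≥ 3, and the coloring below uses 3 colors, so χ(G) = 3.
A valid 3-coloring: color 1: [7, 11, 13]; color 2: [8, 10, 12]; color 3: [9].

χ(G) = 3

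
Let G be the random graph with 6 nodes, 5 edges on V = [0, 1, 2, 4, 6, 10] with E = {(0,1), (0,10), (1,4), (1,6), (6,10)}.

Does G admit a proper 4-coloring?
A valid 4-coloring: color 1: [1, 2, 10]; color 2: [0, 4, 6].
(χ(G) = 2 ≤ 4.)

Yes, G is 4-colorable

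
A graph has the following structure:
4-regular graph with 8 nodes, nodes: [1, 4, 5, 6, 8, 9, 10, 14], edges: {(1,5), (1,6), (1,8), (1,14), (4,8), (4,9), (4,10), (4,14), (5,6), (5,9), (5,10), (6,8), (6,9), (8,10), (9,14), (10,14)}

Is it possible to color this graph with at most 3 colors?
Yes, G is 3-colorable

A valid 3-coloring: color 1: [1, 9, 10]; color 2: [4, 6]; color 3: [5, 8, 14].
(χ(G) = 3 ≤ 3.)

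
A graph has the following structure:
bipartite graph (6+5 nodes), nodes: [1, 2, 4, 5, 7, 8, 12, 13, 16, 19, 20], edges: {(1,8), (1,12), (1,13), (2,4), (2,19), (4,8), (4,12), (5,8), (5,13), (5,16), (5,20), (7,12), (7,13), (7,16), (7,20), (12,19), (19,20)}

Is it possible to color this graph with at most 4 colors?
A valid 4-coloring: color 1: [2, 8, 12, 13, 16, 20]; color 2: [1, 4, 5, 7, 19].
(χ(G) = 2 ≤ 4.)

Yes, G is 4-colorable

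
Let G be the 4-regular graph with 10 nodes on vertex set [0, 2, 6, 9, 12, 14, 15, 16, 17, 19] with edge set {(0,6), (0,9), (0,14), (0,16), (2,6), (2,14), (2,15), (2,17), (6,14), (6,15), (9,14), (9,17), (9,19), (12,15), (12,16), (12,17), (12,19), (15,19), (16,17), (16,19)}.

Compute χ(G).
Clique number ω(G) = 3 (lower bound: χ ≥ ω).
Suppose a proper 3-coloring c exists. The clique [0, 6, 14] takes 3 distinct colors; by symmetry let c(0) = 1, c(6) = 2, c(14) = 3.
- Vertex 2: neighbors [6, 14] already have colors [2, 3] ⇒ c(2) = 1.
- Vertex 9: neighbors [0, 14] already have colors [1, 3] ⇒ c(9) = 2.
- Vertex 15: neighbors [2, 6] already have colors [1, 2] ⇒ c(15) = 3.
- Vertex 17: neighbors [2, 9] already have colors [1, 2] ⇒ c(17) = 3.
- Vertex 16: neighbors [0, 17] already have colors [1, 3] ⇒ c(16) = 2.
- Vertex 12: neighbors [16, 15] already have colors [2, 3] ⇒ c(12) = 1.
- Vertex 19: neighbors [12, 9, 15] already have colors [1, 2, 3] — all 3 colors blocked. Contradiction.
The forced assignments end in a contradiction, so G has no proper 3-coloring (χ ≥ 4).
The coloring below uses 4 colors, so χ(G) = 4.
A valid 4-coloring: color 1: [0, 2, 19]; color 2: [6, 9, 12]; color 3: [14, 15, 16]; color 4: [17].

χ(G) = 4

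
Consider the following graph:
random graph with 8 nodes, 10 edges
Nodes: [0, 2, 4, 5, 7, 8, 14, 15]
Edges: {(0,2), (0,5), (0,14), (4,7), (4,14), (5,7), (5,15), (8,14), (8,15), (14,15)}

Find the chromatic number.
χ(G) = 3

Clique number ω(G) = 3 (lower bound: χ ≥ ω).
The clique on [8, 14, 15] has size 3, forcing χ ≥ 3, and the coloring below uses 3 colors, so χ(G) = 3.
A valid 3-coloring: color 1: [2, 5, 14]; color 2: [0, 7, 8]; color 3: [4, 15].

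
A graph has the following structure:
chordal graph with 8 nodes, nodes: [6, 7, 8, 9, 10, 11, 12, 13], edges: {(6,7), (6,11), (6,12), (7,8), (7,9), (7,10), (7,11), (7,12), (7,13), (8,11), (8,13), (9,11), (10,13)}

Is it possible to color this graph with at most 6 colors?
Yes, G is 6-colorable

A valid 6-coloring: color 1: [7]; color 2: [11, 12, 13]; color 3: [6, 8, 9, 10].
(χ(G) = 3 ≤ 6.)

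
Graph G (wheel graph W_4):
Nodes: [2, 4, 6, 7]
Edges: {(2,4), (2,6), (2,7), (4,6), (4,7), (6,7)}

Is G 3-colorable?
No, G is not 3-colorable

The clique on vertices [2, 4, 6, 7] has size 4 > 3, so it alone needs 4 colors.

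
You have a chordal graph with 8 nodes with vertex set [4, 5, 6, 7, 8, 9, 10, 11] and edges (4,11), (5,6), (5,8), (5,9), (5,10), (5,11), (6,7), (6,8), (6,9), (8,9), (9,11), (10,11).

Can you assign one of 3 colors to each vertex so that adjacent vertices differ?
No, G is not 3-colorable

The clique on vertices [5, 6, 8, 9] has size 4 > 3, so it alone needs 4 colors.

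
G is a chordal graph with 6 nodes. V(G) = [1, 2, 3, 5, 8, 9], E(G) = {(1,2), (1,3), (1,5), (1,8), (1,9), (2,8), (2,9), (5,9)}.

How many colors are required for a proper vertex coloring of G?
Clique number ω(G) = 3 (lower bound: χ ≥ ω).
The clique on [1, 2, 8] has size 3, forcing χ ≥ 3, and the coloring below uses 3 colors, so χ(G) = 3.
A valid 3-coloring: color 1: [1]; color 2: [3, 8, 9]; color 3: [2, 5].

χ(G) = 3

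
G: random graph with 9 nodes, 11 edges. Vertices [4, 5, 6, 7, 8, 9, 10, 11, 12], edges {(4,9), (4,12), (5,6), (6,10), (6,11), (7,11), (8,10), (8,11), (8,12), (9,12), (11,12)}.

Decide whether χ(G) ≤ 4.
A valid 4-coloring: color 1: [6, 7, 12]; color 2: [4, 5, 10, 11]; color 3: [8, 9].
(χ(G) = 3 ≤ 4.)

Yes, G is 4-colorable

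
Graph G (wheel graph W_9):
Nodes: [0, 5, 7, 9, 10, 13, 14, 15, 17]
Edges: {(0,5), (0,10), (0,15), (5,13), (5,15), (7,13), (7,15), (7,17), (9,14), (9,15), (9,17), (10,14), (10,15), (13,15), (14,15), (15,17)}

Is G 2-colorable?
No, G is not 2-colorable

The clique on vertices [0, 10, 15] has size 3 > 2, so it alone needs 3 colors.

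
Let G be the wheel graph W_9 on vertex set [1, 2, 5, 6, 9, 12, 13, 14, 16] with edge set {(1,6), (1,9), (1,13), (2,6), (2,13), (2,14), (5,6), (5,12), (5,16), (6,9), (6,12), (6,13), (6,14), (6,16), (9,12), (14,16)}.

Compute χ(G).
Clique number ω(G) = 3 (lower bound: χ ≥ ω).
The clique on [1, 6, 9] has size 3, forcing χ ≥ 3, and the coloring below uses 3 colors, so χ(G) = 3.
A valid 3-coloring: color 1: [6]; color 2: [1, 2, 12, 16]; color 3: [5, 9, 13, 14].

χ(G) = 3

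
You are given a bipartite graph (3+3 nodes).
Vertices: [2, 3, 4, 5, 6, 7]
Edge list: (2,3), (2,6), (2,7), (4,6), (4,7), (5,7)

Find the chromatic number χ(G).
Clique number ω(G) = 2 (lower bound: χ ≥ ω).
The graph is bipartite (no odd cycle), so 2 colors suffice: χ(G) = 2.
A valid 2-coloring: color 1: [3, 6, 7]; color 2: [2, 4, 5].

χ(G) = 2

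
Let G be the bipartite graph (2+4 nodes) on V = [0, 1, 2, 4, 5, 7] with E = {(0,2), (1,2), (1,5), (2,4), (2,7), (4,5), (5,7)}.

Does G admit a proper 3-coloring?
A valid 3-coloring: color 1: [2, 5]; color 2: [0, 1, 4, 7].
(χ(G) = 2 ≤ 3.)

Yes, G is 3-colorable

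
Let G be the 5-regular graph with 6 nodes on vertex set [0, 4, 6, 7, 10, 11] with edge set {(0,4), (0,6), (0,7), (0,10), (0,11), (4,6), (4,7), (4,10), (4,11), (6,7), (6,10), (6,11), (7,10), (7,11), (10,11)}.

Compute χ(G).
χ(G) = 6

Clique number ω(G) = 6 (lower bound: χ ≥ ω).
The clique on [0, 4, 6, 7, 10, 11] has size 6, forcing χ ≥ 6, and the coloring below uses 6 colors, so χ(G) = 6.
A valid 6-coloring: color 1: [11]; color 2: [7]; color 3: [6]; color 4: [10]; color 5: [4]; color 6: [0].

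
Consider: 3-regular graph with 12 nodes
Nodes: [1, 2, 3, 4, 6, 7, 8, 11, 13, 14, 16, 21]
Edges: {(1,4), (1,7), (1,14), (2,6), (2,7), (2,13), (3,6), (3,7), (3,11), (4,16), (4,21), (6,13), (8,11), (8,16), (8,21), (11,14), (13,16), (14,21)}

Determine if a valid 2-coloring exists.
The clique on vertices [2, 6, 13] has size 3 > 2, so it alone needs 3 colors.

No, G is not 2-colorable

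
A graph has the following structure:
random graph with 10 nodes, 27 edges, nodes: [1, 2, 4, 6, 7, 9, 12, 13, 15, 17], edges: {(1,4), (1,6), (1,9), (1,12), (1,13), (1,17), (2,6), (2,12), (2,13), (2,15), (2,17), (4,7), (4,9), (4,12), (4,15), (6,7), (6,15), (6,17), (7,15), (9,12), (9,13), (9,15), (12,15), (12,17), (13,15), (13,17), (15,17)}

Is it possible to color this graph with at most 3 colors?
The clique on vertices [1, 4, 9, 12] has size 4 > 3, so it alone needs 4 colors.

No, G is not 3-colorable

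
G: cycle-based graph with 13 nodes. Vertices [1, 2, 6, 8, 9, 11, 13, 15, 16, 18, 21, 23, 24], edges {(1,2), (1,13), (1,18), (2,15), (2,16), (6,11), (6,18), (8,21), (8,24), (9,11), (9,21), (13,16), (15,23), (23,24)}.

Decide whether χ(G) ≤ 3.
Yes, G is 3-colorable

A valid 3-coloring: color 1: [2, 6, 8, 9, 13, 23]; color 2: [1, 11, 15, 16, 21, 24]; color 3: [18].
(χ(G) = 3 ≤ 3.)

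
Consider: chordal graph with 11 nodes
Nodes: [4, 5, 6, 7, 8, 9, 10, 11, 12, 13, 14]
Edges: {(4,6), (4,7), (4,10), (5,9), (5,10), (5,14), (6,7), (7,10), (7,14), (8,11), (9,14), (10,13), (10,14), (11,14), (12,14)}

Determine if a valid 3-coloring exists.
Yes, G is 3-colorable

A valid 3-coloring: color 1: [4, 8, 13, 14]; color 2: [6, 9, 10, 11, 12]; color 3: [5, 7].
(χ(G) = 3 ≤ 3.)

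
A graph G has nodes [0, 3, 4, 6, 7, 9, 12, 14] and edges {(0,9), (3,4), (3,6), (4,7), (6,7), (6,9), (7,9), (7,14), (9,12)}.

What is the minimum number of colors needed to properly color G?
χ(G) = 3

Clique number ω(G) = 3 (lower bound: χ ≥ ω).
The clique on [6, 7, 9] has size 3, forcing χ ≥ 3, and the coloring below uses 3 colors, so χ(G) = 3.
A valid 3-coloring: color 1: [0, 3, 7, 12]; color 2: [4, 9, 14]; color 3: [6].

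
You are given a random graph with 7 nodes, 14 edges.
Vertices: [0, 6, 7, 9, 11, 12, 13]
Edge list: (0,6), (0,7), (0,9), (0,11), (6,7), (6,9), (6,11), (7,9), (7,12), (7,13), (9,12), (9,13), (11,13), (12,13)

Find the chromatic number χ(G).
Clique number ω(G) = 4 (lower bound: χ ≥ ω).
The clique on [0, 6, 7, 9] has size 4, forcing χ ≥ 4, and the coloring below uses 4 colors, so χ(G) = 4.
A valid 4-coloring: color 1: [7, 11]; color 2: [9]; color 3: [0, 13]; color 4: [6, 12].

χ(G) = 4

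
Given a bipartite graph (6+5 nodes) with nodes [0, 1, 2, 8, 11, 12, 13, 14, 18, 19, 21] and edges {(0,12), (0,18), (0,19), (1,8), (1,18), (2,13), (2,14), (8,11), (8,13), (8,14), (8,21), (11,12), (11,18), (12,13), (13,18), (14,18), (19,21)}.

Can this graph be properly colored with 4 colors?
Yes, G is 4-colorable

A valid 4-coloring: color 1: [2, 8, 12, 18, 19]; color 2: [0, 1, 11, 13, 14, 21].
(χ(G) = 2 ≤ 4.)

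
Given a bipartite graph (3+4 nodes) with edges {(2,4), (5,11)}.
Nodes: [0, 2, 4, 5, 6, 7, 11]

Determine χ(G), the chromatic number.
χ(G) = 2

Clique number ω(G) = 2 (lower bound: χ ≥ ω).
The graph is bipartite (no odd cycle), so 2 colors suffice: χ(G) = 2.
A valid 2-coloring: color 1: [0, 4, 6, 7, 11]; color 2: [2, 5].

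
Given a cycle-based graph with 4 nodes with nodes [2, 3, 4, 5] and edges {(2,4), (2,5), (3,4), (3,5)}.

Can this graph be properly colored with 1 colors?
Edge (2,4) forces its endpoints to differ, so 1 color is not enough.

No, G is not 1-colorable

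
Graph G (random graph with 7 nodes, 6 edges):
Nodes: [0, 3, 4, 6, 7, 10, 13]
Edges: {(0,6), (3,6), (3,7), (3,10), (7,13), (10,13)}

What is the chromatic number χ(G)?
χ(G) = 2

Clique number ω(G) = 2 (lower bound: χ ≥ ω).
The graph is bipartite (no odd cycle), so 2 colors suffice: χ(G) = 2.
A valid 2-coloring: color 1: [0, 3, 4, 13]; color 2: [6, 7, 10].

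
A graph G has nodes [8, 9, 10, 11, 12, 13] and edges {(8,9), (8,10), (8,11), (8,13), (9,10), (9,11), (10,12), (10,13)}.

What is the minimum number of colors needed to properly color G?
χ(G) = 3

Clique number ω(G) = 3 (lower bound: χ ≥ ω).
The clique on [8, 9, 10] has size 3, forcing χ ≥ 3, and the coloring below uses 3 colors, so χ(G) = 3.
A valid 3-coloring: color 1: [8, 12]; color 2: [10, 11]; color 3: [9, 13].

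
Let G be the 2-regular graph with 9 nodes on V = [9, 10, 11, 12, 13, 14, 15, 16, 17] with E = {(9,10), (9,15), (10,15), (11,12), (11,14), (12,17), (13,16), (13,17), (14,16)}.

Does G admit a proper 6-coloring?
A valid 6-coloring: color 1: [11, 15, 16, 17]; color 2: [9, 12, 13, 14]; color 3: [10].
(χ(G) = 3 ≤ 6.)

Yes, G is 6-colorable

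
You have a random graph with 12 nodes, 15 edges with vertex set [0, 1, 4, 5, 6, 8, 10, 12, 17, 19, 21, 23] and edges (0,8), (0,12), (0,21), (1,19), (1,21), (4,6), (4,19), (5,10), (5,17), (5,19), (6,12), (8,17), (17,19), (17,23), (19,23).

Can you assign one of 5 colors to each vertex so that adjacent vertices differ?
Yes, G is 5-colorable

A valid 5-coloring: color 1: [6, 8, 10, 19, 21]; color 2: [0, 1, 4, 17]; color 3: [5, 12, 23].
(χ(G) = 3 ≤ 5.)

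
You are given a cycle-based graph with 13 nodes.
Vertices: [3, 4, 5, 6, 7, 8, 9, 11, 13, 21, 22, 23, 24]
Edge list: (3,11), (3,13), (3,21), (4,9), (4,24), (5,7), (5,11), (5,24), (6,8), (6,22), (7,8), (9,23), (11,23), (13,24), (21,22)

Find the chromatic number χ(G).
χ(G) = 3

Clique number ω(G) = 2 (lower bound: χ ≥ ω).
Odd cycle [7, 8, 6, 22, 21, 3, 13, 24, 5] needs 3 colors (χ ≥ 3).
The coloring below uses 3 colors, so χ(G) = 3.
A valid 3-coloring: color 1: [6, 7, 9, 11, 21, 24]; color 2: [3, 4, 5, 8, 22, 23]; color 3: [13].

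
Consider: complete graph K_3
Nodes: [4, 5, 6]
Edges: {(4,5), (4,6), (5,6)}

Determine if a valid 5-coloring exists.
A valid 5-coloring: color 1: [5]; color 2: [4]; color 3: [6].
(χ(G) = 3 ≤ 5.)

Yes, G is 5-colorable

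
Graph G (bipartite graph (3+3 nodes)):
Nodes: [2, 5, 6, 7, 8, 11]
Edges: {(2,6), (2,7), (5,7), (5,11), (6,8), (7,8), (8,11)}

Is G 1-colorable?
Edge (8,11) forces its endpoints to differ, so 1 color is not enough.

No, G is not 1-colorable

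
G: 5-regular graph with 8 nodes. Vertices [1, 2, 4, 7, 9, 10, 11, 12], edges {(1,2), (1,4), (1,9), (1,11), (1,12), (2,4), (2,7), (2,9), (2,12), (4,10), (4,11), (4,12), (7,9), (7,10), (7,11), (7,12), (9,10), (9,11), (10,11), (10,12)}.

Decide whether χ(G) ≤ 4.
Yes, G is 4-colorable

A valid 4-coloring: color 1: [2, 10]; color 2: [4, 9]; color 3: [11, 12]; color 4: [1, 7].
(χ(G) = 4 ≤ 4.)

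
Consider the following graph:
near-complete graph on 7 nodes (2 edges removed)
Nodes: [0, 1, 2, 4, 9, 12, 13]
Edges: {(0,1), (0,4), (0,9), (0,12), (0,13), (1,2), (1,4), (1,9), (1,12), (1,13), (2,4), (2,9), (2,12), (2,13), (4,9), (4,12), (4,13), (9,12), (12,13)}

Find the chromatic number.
Clique number ω(G) = 5 (lower bound: χ ≥ ω).
The clique on [0, 1, 4, 9, 12] has size 5, forcing χ ≥ 5, and the coloring below uses 5 colors, so χ(G) = 5.
A valid 5-coloring: color 1: [1]; color 2: [4]; color 3: [12]; color 4: [0, 2]; color 5: [9, 13].

χ(G) = 5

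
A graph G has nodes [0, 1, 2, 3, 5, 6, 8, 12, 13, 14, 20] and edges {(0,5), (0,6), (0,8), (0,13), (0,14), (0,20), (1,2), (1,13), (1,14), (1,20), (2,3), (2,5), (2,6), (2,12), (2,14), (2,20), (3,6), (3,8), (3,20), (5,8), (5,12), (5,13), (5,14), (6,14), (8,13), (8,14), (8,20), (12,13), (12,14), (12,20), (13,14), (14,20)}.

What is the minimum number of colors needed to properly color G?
Clique number ω(G) = 5 (lower bound: χ ≥ ω).
The clique on [0, 5, 8, 13, 14] has size 5, forcing χ ≥ 5, and the coloring below uses 5 colors, so χ(G) = 5.
A valid 5-coloring: color 1: [3, 14]; color 2: [2, 13]; color 3: [5, 6, 20]; color 4: [0, 1, 12]; color 5: [8].

χ(G) = 5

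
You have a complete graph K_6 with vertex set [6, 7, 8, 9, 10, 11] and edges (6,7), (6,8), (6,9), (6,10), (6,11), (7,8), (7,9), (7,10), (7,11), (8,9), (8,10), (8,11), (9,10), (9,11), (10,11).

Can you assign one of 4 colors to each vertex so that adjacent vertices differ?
The clique on vertices [6, 7, 8, 9, 10, 11] has size 6 > 4, so it alone needs 6 colors.

No, G is not 4-colorable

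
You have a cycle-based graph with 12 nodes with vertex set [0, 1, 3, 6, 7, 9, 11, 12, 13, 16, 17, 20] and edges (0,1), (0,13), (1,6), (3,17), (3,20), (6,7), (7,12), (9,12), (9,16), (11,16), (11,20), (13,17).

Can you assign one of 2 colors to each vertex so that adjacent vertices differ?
Yes, G is 2-colorable

A valid 2-coloring: color 1: [1, 3, 7, 9, 11, 13]; color 2: [0, 6, 12, 16, 17, 20].
(χ(G) = 2 ≤ 2.)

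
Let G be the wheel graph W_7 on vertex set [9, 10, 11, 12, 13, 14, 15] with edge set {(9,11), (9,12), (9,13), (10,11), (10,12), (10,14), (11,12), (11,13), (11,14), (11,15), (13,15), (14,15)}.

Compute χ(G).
χ(G) = 3

Clique number ω(G) = 3 (lower bound: χ ≥ ω).
The clique on [9, 11, 12] has size 3, forcing χ ≥ 3, and the coloring below uses 3 colors, so χ(G) = 3.
A valid 3-coloring: color 1: [11]; color 2: [9, 10, 15]; color 3: [12, 13, 14].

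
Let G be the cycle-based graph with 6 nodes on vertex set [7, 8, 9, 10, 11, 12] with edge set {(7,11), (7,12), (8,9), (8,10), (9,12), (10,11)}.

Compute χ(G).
Clique number ω(G) = 2 (lower bound: χ ≥ ω).
The graph is bipartite (no odd cycle), so 2 colors suffice: χ(G) = 2.
A valid 2-coloring: color 1: [7, 9, 10]; color 2: [8, 11, 12].

χ(G) = 2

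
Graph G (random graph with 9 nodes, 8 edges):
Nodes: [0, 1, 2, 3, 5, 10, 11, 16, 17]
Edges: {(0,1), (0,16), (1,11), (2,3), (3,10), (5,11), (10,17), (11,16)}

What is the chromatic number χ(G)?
Clique number ω(G) = 2 (lower bound: χ ≥ ω).
The graph is bipartite (no odd cycle), so 2 colors suffice: χ(G) = 2.
A valid 2-coloring: color 1: [0, 3, 11, 17]; color 2: [1, 2, 5, 10, 16].

χ(G) = 2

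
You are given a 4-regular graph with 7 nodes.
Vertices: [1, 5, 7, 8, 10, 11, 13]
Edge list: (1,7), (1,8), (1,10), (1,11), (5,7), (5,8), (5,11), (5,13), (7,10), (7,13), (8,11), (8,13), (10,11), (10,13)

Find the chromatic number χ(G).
Clique number ω(G) = 3 (lower bound: χ ≥ ω).
Suppose a proper 3-coloring c exists. The clique [1, 7, 10] takes 3 distinct colors; by symmetry let c(1) = 1, c(7) = 2, c(10) = 3.
- Vertex 11: neighbors [1, 10] already have colors [1, 3] ⇒ c(11) = 2.
- Vertex 8: neighbors [1, 11] already have colors [1, 2] ⇒ c(8) = 3.
- Vertex 5: neighbors [7, 8] already have colors [2, 3] ⇒ c(5) = 1.
- Vertex 13: neighbors [5, 7, 8] already have colors [1, 2, 3] — all 3 colors blocked. Contradiction.
The forced assignments end in a contradiction, so G has no proper 3-coloring (χ ≥ 4).
The coloring below uses 4 colors, so χ(G) = 4.
A valid 4-coloring: color 1: [11, 13]; color 2: [7, 8]; color 3: [1, 5]; color 4: [10].

χ(G) = 4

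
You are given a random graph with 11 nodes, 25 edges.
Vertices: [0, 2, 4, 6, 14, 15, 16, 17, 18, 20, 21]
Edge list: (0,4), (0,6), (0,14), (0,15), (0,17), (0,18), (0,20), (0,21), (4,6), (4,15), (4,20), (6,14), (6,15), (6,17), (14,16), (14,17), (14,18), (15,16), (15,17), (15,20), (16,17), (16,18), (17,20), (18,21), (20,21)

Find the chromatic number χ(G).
Clique number ω(G) = 4 (lower bound: χ ≥ ω).
The clique on [0, 15, 17, 20] has size 4, forcing χ ≥ 4, and the coloring below uses 4 colors, so χ(G) = 4.
A valid 4-coloring: color 1: [0, 2, 16]; color 2: [4, 17, 18]; color 3: [14, 15, 21]; color 4: [6, 20].

χ(G) = 4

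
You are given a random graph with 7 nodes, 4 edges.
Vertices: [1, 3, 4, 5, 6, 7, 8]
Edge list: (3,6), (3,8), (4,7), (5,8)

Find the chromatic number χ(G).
Clique number ω(G) = 2 (lower bound: χ ≥ ω).
The graph is bipartite (no odd cycle), so 2 colors suffice: χ(G) = 2.
A valid 2-coloring: color 1: [1, 3, 4, 5]; color 2: [6, 7, 8].

χ(G) = 2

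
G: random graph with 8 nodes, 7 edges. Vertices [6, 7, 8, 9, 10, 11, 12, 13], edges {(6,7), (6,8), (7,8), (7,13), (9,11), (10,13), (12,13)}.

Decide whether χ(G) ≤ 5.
A valid 5-coloring: color 1: [6, 9, 13]; color 2: [7, 10, 11, 12]; color 3: [8].
(χ(G) = 3 ≤ 5.)

Yes, G is 5-colorable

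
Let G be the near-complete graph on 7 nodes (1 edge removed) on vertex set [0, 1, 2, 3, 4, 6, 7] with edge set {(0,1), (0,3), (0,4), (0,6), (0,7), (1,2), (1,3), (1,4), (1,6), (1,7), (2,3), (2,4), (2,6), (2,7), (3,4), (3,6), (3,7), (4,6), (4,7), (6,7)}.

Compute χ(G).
Clique number ω(G) = 6 (lower bound: χ ≥ ω).
The clique on [0, 1, 3, 4, 6, 7] has size 6, forcing χ ≥ 6, and the coloring below uses 6 colors, so χ(G) = 6.
A valid 6-coloring: color 1: [3]; color 2: [6]; color 3: [7]; color 4: [1]; color 5: [4]; color 6: [0, 2].

χ(G) = 6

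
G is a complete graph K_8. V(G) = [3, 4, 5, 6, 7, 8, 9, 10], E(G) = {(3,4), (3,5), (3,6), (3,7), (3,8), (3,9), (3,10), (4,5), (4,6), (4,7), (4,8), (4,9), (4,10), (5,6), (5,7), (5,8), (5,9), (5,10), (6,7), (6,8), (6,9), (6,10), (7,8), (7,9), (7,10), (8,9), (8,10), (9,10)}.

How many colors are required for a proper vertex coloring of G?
χ(G) = 8

Clique number ω(G) = 8 (lower bound: χ ≥ ω).
The clique on [3, 4, 5, 6, 7, 8, 9, 10] has size 8, forcing χ ≥ 8, and the coloring below uses 8 colors, so χ(G) = 8.
A valid 8-coloring: color 1: [6]; color 2: [10]; color 3: [7]; color 4: [5]; color 5: [4]; color 6: [8]; color 7: [3]; color 8: [9].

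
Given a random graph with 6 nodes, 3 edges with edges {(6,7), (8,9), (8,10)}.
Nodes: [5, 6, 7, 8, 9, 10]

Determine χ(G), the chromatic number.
Clique number ω(G) = 2 (lower bound: χ ≥ ω).
The graph is bipartite (no odd cycle), so 2 colors suffice: χ(G) = 2.
A valid 2-coloring: color 1: [5, 7, 8]; color 2: [6, 9, 10].

χ(G) = 2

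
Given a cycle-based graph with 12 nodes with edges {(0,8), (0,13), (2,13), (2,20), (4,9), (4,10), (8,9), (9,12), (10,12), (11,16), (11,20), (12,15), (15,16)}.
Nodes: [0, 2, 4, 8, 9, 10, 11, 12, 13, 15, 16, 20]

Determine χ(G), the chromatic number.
Clique number ω(G) = 2 (lower bound: χ ≥ ω).
The graph is bipartite (no odd cycle), so 2 colors suffice: χ(G) = 2.
A valid 2-coloring: color 1: [0, 2, 9, 10, 11, 15]; color 2: [4, 8, 12, 13, 16, 20].

χ(G) = 2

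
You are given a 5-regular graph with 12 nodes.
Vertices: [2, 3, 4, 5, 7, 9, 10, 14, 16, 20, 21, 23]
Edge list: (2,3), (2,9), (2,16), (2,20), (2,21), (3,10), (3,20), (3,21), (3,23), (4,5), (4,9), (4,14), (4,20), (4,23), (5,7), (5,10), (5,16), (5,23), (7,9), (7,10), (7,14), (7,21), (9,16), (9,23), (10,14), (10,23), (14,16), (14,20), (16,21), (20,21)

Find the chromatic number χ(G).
Clique number ω(G) = 4 (lower bound: χ ≥ ω).
The clique on [2, 3, 20, 21] has size 4, forcing χ ≥ 4, and the coloring below uses 4 colors, so χ(G) = 4.
A valid 4-coloring: color 1: [5, 9, 14, 21]; color 2: [2, 4, 10]; color 3: [3, 7, 16]; color 4: [20, 23].

χ(G) = 4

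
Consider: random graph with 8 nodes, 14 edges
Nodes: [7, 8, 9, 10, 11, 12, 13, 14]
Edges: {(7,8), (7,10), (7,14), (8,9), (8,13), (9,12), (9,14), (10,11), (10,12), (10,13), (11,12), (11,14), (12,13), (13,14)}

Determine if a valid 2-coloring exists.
No, G is not 2-colorable

The clique on vertices [10, 11, 12] has size 3 > 2, so it alone needs 3 colors.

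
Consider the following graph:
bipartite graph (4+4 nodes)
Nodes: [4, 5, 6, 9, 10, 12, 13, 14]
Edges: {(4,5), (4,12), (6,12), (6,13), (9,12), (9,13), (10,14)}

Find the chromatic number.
χ(G) = 2

Clique number ω(G) = 2 (lower bound: χ ≥ ω).
The graph is bipartite (no odd cycle), so 2 colors suffice: χ(G) = 2.
A valid 2-coloring: color 1: [5, 10, 12, 13]; color 2: [4, 6, 9, 14].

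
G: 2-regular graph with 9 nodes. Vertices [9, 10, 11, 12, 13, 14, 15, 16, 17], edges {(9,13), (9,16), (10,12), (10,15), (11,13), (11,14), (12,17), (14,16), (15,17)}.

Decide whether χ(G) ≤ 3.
Yes, G is 3-colorable

A valid 3-coloring: color 1: [9, 10, 14, 17]; color 2: [11, 12, 15, 16]; color 3: [13].
(χ(G) = 3 ≤ 3.)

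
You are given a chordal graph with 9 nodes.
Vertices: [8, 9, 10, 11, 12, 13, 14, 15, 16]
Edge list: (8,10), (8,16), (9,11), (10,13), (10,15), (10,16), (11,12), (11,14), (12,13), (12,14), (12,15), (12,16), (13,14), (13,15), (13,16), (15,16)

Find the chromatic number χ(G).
Clique number ω(G) = 4 (lower bound: χ ≥ ω).
The clique on [10, 13, 15, 16] has size 4, forcing χ ≥ 4, and the coloring below uses 4 colors, so χ(G) = 4.
A valid 4-coloring: color 1: [9, 14, 16]; color 2: [8, 11, 13]; color 3: [10, 12]; color 4: [15].

χ(G) = 4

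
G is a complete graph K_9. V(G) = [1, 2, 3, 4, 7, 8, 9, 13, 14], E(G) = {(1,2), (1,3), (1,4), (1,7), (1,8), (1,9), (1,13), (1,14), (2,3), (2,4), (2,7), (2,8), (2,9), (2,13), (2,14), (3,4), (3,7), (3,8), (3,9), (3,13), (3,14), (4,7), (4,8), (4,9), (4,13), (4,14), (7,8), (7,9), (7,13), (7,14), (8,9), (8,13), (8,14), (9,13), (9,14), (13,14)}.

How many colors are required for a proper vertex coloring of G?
Clique number ω(G) = 9 (lower bound: χ ≥ ω).
The clique on [1, 2, 3, 4, 7, 8, 9, 13, 14] has size 9, forcing χ ≥ 9, and the coloring below uses 9 colors, so χ(G) = 9.
A valid 9-coloring: color 1: [1]; color 2: [4]; color 3: [14]; color 4: [2]; color 5: [9]; color 6: [3]; color 7: [8]; color 8: [7]; color 9: [13].

χ(G) = 9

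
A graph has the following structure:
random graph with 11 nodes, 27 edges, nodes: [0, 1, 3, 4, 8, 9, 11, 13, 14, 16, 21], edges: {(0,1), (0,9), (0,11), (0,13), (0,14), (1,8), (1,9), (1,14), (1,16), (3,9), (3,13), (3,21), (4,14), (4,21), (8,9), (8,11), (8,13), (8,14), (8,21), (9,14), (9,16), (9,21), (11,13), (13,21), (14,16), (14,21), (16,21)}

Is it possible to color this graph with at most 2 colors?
The clique on vertices [0, 1, 9, 14] has size 4 > 2, so it alone needs 4 colors.

No, G is not 2-colorable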